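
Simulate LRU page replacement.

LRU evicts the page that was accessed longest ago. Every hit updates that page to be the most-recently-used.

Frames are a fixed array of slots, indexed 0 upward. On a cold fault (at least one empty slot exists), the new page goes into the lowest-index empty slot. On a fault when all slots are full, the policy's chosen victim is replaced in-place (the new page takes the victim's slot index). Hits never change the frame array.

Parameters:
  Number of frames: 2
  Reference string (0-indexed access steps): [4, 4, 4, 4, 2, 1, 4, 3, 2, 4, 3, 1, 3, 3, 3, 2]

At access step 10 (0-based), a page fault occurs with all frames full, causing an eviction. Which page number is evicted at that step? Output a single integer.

Step 0: ref 4 -> FAULT, frames=[4,-]
Step 1: ref 4 -> HIT, frames=[4,-]
Step 2: ref 4 -> HIT, frames=[4,-]
Step 3: ref 4 -> HIT, frames=[4,-]
Step 4: ref 2 -> FAULT, frames=[4,2]
Step 5: ref 1 -> FAULT, evict 4, frames=[1,2]
Step 6: ref 4 -> FAULT, evict 2, frames=[1,4]
Step 7: ref 3 -> FAULT, evict 1, frames=[3,4]
Step 8: ref 2 -> FAULT, evict 4, frames=[3,2]
Step 9: ref 4 -> FAULT, evict 3, frames=[4,2]
Step 10: ref 3 -> FAULT, evict 2, frames=[4,3]
At step 10: evicted page 2

Answer: 2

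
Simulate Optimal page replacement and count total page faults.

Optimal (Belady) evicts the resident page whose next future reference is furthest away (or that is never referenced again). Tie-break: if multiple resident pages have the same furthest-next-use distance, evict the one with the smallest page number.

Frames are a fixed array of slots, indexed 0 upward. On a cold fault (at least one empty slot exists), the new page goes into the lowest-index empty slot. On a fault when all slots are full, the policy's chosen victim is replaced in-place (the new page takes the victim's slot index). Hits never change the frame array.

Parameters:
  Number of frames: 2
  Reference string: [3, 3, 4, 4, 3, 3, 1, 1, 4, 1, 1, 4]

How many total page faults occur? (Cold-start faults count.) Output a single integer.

Step 0: ref 3 → FAULT, frames=[3,-]
Step 1: ref 3 → HIT, frames=[3,-]
Step 2: ref 4 → FAULT, frames=[3,4]
Step 3: ref 4 → HIT, frames=[3,4]
Step 4: ref 3 → HIT, frames=[3,4]
Step 5: ref 3 → HIT, frames=[3,4]
Step 6: ref 1 → FAULT (evict 3), frames=[1,4]
Step 7: ref 1 → HIT, frames=[1,4]
Step 8: ref 4 → HIT, frames=[1,4]
Step 9: ref 1 → HIT, frames=[1,4]
Step 10: ref 1 → HIT, frames=[1,4]
Step 11: ref 4 → HIT, frames=[1,4]
Total faults: 3

Answer: 3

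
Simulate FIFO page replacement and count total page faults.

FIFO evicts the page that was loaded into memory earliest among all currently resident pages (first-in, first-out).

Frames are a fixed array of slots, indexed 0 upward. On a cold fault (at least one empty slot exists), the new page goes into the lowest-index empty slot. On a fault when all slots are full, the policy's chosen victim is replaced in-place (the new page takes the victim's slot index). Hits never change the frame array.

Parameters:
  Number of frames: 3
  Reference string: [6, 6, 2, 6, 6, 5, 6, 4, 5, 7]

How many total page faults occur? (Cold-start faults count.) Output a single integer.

Step 0: ref 6 → FAULT, frames=[6,-,-]
Step 1: ref 6 → HIT, frames=[6,-,-]
Step 2: ref 2 → FAULT, frames=[6,2,-]
Step 3: ref 6 → HIT, frames=[6,2,-]
Step 4: ref 6 → HIT, frames=[6,2,-]
Step 5: ref 5 → FAULT, frames=[6,2,5]
Step 6: ref 6 → HIT, frames=[6,2,5]
Step 7: ref 4 → FAULT (evict 6), frames=[4,2,5]
Step 8: ref 5 → HIT, frames=[4,2,5]
Step 9: ref 7 → FAULT (evict 2), frames=[4,7,5]
Total faults: 5

Answer: 5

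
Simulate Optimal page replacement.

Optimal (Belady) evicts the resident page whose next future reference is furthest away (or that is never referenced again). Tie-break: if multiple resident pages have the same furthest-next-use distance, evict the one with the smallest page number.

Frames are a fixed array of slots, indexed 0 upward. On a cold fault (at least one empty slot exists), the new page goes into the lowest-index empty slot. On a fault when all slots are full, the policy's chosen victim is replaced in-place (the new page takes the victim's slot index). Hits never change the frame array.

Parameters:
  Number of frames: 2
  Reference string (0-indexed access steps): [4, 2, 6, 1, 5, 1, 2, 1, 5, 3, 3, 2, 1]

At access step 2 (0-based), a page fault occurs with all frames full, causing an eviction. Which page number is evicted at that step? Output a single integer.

Step 0: ref 4 -> FAULT, frames=[4,-]
Step 1: ref 2 -> FAULT, frames=[4,2]
Step 2: ref 6 -> FAULT, evict 4, frames=[6,2]
At step 2: evicted page 4

Answer: 4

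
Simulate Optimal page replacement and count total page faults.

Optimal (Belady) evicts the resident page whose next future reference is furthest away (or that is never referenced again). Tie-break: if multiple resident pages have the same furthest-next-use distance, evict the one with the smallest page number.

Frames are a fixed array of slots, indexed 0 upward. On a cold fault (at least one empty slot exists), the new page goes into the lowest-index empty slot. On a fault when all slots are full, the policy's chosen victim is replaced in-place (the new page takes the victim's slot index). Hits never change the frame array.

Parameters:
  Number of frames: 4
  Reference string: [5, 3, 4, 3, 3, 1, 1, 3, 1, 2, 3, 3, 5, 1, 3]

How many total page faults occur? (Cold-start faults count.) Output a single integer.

Answer: 5

Derivation:
Step 0: ref 5 → FAULT, frames=[5,-,-,-]
Step 1: ref 3 → FAULT, frames=[5,3,-,-]
Step 2: ref 4 → FAULT, frames=[5,3,4,-]
Step 3: ref 3 → HIT, frames=[5,3,4,-]
Step 4: ref 3 → HIT, frames=[5,3,4,-]
Step 5: ref 1 → FAULT, frames=[5,3,4,1]
Step 6: ref 1 → HIT, frames=[5,3,4,1]
Step 7: ref 3 → HIT, frames=[5,3,4,1]
Step 8: ref 1 → HIT, frames=[5,3,4,1]
Step 9: ref 2 → FAULT (evict 4), frames=[5,3,2,1]
Step 10: ref 3 → HIT, frames=[5,3,2,1]
Step 11: ref 3 → HIT, frames=[5,3,2,1]
Step 12: ref 5 → HIT, frames=[5,3,2,1]
Step 13: ref 1 → HIT, frames=[5,3,2,1]
Step 14: ref 3 → HIT, frames=[5,3,2,1]
Total faults: 5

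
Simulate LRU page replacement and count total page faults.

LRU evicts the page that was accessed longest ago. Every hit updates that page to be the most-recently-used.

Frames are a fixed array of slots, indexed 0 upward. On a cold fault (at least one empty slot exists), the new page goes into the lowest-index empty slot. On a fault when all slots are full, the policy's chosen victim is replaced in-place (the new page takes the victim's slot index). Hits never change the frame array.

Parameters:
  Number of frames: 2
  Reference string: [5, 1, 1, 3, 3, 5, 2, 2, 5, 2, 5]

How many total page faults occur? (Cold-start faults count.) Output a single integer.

Answer: 5

Derivation:
Step 0: ref 5 → FAULT, frames=[5,-]
Step 1: ref 1 → FAULT, frames=[5,1]
Step 2: ref 1 → HIT, frames=[5,1]
Step 3: ref 3 → FAULT (evict 5), frames=[3,1]
Step 4: ref 3 → HIT, frames=[3,1]
Step 5: ref 5 → FAULT (evict 1), frames=[3,5]
Step 6: ref 2 → FAULT (evict 3), frames=[2,5]
Step 7: ref 2 → HIT, frames=[2,5]
Step 8: ref 5 → HIT, frames=[2,5]
Step 9: ref 2 → HIT, frames=[2,5]
Step 10: ref 5 → HIT, frames=[2,5]
Total faults: 5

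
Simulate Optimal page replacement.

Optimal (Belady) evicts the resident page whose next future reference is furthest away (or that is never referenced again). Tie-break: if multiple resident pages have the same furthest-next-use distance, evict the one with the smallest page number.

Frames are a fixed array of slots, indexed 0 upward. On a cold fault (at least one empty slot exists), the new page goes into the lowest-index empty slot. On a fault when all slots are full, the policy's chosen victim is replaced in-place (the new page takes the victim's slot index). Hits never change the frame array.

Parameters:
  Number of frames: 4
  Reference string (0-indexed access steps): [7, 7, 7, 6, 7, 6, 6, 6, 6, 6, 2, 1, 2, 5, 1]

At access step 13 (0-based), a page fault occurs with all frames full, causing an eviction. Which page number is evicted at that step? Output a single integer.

Step 0: ref 7 -> FAULT, frames=[7,-,-,-]
Step 1: ref 7 -> HIT, frames=[7,-,-,-]
Step 2: ref 7 -> HIT, frames=[7,-,-,-]
Step 3: ref 6 -> FAULT, frames=[7,6,-,-]
Step 4: ref 7 -> HIT, frames=[7,6,-,-]
Step 5: ref 6 -> HIT, frames=[7,6,-,-]
Step 6: ref 6 -> HIT, frames=[7,6,-,-]
Step 7: ref 6 -> HIT, frames=[7,6,-,-]
Step 8: ref 6 -> HIT, frames=[7,6,-,-]
Step 9: ref 6 -> HIT, frames=[7,6,-,-]
Step 10: ref 2 -> FAULT, frames=[7,6,2,-]
Step 11: ref 1 -> FAULT, frames=[7,6,2,1]
Step 12: ref 2 -> HIT, frames=[7,6,2,1]
Step 13: ref 5 -> FAULT, evict 2, frames=[7,6,5,1]
At step 13: evicted page 2

Answer: 2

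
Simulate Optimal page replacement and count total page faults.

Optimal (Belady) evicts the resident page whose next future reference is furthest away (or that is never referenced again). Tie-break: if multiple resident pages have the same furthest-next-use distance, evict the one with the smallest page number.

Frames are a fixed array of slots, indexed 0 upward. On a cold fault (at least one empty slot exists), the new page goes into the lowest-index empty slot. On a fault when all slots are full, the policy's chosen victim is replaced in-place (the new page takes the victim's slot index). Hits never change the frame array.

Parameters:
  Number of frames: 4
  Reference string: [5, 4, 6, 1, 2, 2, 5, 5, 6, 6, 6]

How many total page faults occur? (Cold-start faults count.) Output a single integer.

Step 0: ref 5 → FAULT, frames=[5,-,-,-]
Step 1: ref 4 → FAULT, frames=[5,4,-,-]
Step 2: ref 6 → FAULT, frames=[5,4,6,-]
Step 3: ref 1 → FAULT, frames=[5,4,6,1]
Step 4: ref 2 → FAULT (evict 1), frames=[5,4,6,2]
Step 5: ref 2 → HIT, frames=[5,4,6,2]
Step 6: ref 5 → HIT, frames=[5,4,6,2]
Step 7: ref 5 → HIT, frames=[5,4,6,2]
Step 8: ref 6 → HIT, frames=[5,4,6,2]
Step 9: ref 6 → HIT, frames=[5,4,6,2]
Step 10: ref 6 → HIT, frames=[5,4,6,2]
Total faults: 5

Answer: 5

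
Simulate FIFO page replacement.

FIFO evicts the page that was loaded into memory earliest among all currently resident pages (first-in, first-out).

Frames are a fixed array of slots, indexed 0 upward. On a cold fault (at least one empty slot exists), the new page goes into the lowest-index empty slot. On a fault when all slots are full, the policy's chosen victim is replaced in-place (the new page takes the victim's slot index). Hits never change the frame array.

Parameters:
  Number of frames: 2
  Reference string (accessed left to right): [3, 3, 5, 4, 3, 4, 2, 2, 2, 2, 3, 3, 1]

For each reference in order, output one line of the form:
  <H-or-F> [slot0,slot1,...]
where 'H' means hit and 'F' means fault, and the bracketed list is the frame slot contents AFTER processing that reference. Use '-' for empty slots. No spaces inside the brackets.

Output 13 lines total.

F [3,-]
H [3,-]
F [3,5]
F [4,5]
F [4,3]
H [4,3]
F [2,3]
H [2,3]
H [2,3]
H [2,3]
H [2,3]
H [2,3]
F [2,1]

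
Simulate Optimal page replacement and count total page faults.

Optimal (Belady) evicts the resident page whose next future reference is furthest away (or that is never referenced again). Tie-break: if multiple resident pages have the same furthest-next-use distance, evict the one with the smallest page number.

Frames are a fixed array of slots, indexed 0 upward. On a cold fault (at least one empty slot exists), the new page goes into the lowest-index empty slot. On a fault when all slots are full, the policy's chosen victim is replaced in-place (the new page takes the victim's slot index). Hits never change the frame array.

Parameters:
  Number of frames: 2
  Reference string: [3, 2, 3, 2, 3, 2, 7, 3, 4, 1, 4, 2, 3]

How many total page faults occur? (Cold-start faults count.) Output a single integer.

Answer: 7

Derivation:
Step 0: ref 3 → FAULT, frames=[3,-]
Step 1: ref 2 → FAULT, frames=[3,2]
Step 2: ref 3 → HIT, frames=[3,2]
Step 3: ref 2 → HIT, frames=[3,2]
Step 4: ref 3 → HIT, frames=[3,2]
Step 5: ref 2 → HIT, frames=[3,2]
Step 6: ref 7 → FAULT (evict 2), frames=[3,7]
Step 7: ref 3 → HIT, frames=[3,7]
Step 8: ref 4 → FAULT (evict 7), frames=[3,4]
Step 9: ref 1 → FAULT (evict 3), frames=[1,4]
Step 10: ref 4 → HIT, frames=[1,4]
Step 11: ref 2 → FAULT (evict 1), frames=[2,4]
Step 12: ref 3 → FAULT (evict 2), frames=[3,4]
Total faults: 7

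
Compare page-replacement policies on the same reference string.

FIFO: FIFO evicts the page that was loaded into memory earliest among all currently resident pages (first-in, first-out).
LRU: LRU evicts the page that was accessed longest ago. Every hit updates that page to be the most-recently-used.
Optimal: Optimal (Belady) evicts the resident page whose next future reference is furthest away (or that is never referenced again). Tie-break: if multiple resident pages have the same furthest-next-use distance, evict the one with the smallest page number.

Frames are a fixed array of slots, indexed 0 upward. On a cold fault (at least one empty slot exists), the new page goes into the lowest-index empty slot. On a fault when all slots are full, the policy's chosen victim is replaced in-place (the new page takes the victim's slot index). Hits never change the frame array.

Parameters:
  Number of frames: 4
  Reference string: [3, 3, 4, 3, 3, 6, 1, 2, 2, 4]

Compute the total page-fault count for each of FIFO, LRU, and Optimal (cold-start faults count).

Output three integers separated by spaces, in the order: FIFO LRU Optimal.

--- FIFO ---
  step 0: ref 3 -> FAULT, frames=[3,-,-,-] (faults so far: 1)
  step 1: ref 3 -> HIT, frames=[3,-,-,-] (faults so far: 1)
  step 2: ref 4 -> FAULT, frames=[3,4,-,-] (faults so far: 2)
  step 3: ref 3 -> HIT, frames=[3,4,-,-] (faults so far: 2)
  step 4: ref 3 -> HIT, frames=[3,4,-,-] (faults so far: 2)
  step 5: ref 6 -> FAULT, frames=[3,4,6,-] (faults so far: 3)
  step 6: ref 1 -> FAULT, frames=[3,4,6,1] (faults so far: 4)
  step 7: ref 2 -> FAULT, evict 3, frames=[2,4,6,1] (faults so far: 5)
  step 8: ref 2 -> HIT, frames=[2,4,6,1] (faults so far: 5)
  step 9: ref 4 -> HIT, frames=[2,4,6,1] (faults so far: 5)
  FIFO total faults: 5
--- LRU ---
  step 0: ref 3 -> FAULT, frames=[3,-,-,-] (faults so far: 1)
  step 1: ref 3 -> HIT, frames=[3,-,-,-] (faults so far: 1)
  step 2: ref 4 -> FAULT, frames=[3,4,-,-] (faults so far: 2)
  step 3: ref 3 -> HIT, frames=[3,4,-,-] (faults so far: 2)
  step 4: ref 3 -> HIT, frames=[3,4,-,-] (faults so far: 2)
  step 5: ref 6 -> FAULT, frames=[3,4,6,-] (faults so far: 3)
  step 6: ref 1 -> FAULT, frames=[3,4,6,1] (faults so far: 4)
  step 7: ref 2 -> FAULT, evict 4, frames=[3,2,6,1] (faults so far: 5)
  step 8: ref 2 -> HIT, frames=[3,2,6,1] (faults so far: 5)
  step 9: ref 4 -> FAULT, evict 3, frames=[4,2,6,1] (faults so far: 6)
  LRU total faults: 6
--- Optimal ---
  step 0: ref 3 -> FAULT, frames=[3,-,-,-] (faults so far: 1)
  step 1: ref 3 -> HIT, frames=[3,-,-,-] (faults so far: 1)
  step 2: ref 4 -> FAULT, frames=[3,4,-,-] (faults so far: 2)
  step 3: ref 3 -> HIT, frames=[3,4,-,-] (faults so far: 2)
  step 4: ref 3 -> HIT, frames=[3,4,-,-] (faults so far: 2)
  step 5: ref 6 -> FAULT, frames=[3,4,6,-] (faults so far: 3)
  step 6: ref 1 -> FAULT, frames=[3,4,6,1] (faults so far: 4)
  step 7: ref 2 -> FAULT, evict 1, frames=[3,4,6,2] (faults so far: 5)
  step 8: ref 2 -> HIT, frames=[3,4,6,2] (faults so far: 5)
  step 9: ref 4 -> HIT, frames=[3,4,6,2] (faults so far: 5)
  Optimal total faults: 5

Answer: 5 6 5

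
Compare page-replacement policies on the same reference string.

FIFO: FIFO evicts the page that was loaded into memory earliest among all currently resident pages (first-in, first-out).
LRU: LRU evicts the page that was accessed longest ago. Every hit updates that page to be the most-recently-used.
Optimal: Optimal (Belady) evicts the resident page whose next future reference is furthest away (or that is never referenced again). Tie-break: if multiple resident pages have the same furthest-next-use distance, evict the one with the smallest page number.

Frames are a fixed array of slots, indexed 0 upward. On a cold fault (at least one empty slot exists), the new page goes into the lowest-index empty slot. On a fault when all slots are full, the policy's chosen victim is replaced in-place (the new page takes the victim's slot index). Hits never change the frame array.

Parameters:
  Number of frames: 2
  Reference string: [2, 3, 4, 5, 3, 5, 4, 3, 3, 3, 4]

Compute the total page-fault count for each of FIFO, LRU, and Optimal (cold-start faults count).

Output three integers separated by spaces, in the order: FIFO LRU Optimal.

Answer: 6 7 5

Derivation:
--- FIFO ---
  step 0: ref 2 -> FAULT, frames=[2,-] (faults so far: 1)
  step 1: ref 3 -> FAULT, frames=[2,3] (faults so far: 2)
  step 2: ref 4 -> FAULT, evict 2, frames=[4,3] (faults so far: 3)
  step 3: ref 5 -> FAULT, evict 3, frames=[4,5] (faults so far: 4)
  step 4: ref 3 -> FAULT, evict 4, frames=[3,5] (faults so far: 5)
  step 5: ref 5 -> HIT, frames=[3,5] (faults so far: 5)
  step 6: ref 4 -> FAULT, evict 5, frames=[3,4] (faults so far: 6)
  step 7: ref 3 -> HIT, frames=[3,4] (faults so far: 6)
  step 8: ref 3 -> HIT, frames=[3,4] (faults so far: 6)
  step 9: ref 3 -> HIT, frames=[3,4] (faults so far: 6)
  step 10: ref 4 -> HIT, frames=[3,4] (faults so far: 6)
  FIFO total faults: 6
--- LRU ---
  step 0: ref 2 -> FAULT, frames=[2,-] (faults so far: 1)
  step 1: ref 3 -> FAULT, frames=[2,3] (faults so far: 2)
  step 2: ref 4 -> FAULT, evict 2, frames=[4,3] (faults so far: 3)
  step 3: ref 5 -> FAULT, evict 3, frames=[4,5] (faults so far: 4)
  step 4: ref 3 -> FAULT, evict 4, frames=[3,5] (faults so far: 5)
  step 5: ref 5 -> HIT, frames=[3,5] (faults so far: 5)
  step 6: ref 4 -> FAULT, evict 3, frames=[4,5] (faults so far: 6)
  step 7: ref 3 -> FAULT, evict 5, frames=[4,3] (faults so far: 7)
  step 8: ref 3 -> HIT, frames=[4,3] (faults so far: 7)
  step 9: ref 3 -> HIT, frames=[4,3] (faults so far: 7)
  step 10: ref 4 -> HIT, frames=[4,3] (faults so far: 7)
  LRU total faults: 7
--- Optimal ---
  step 0: ref 2 -> FAULT, frames=[2,-] (faults so far: 1)
  step 1: ref 3 -> FAULT, frames=[2,3] (faults so far: 2)
  step 2: ref 4 -> FAULT, evict 2, frames=[4,3] (faults so far: 3)
  step 3: ref 5 -> FAULT, evict 4, frames=[5,3] (faults so far: 4)
  step 4: ref 3 -> HIT, frames=[5,3] (faults so far: 4)
  step 5: ref 5 -> HIT, frames=[5,3] (faults so far: 4)
  step 6: ref 4 -> FAULT, evict 5, frames=[4,3] (faults so far: 5)
  step 7: ref 3 -> HIT, frames=[4,3] (faults so far: 5)
  step 8: ref 3 -> HIT, frames=[4,3] (faults so far: 5)
  step 9: ref 3 -> HIT, frames=[4,3] (faults so far: 5)
  step 10: ref 4 -> HIT, frames=[4,3] (faults so far: 5)
  Optimal total faults: 5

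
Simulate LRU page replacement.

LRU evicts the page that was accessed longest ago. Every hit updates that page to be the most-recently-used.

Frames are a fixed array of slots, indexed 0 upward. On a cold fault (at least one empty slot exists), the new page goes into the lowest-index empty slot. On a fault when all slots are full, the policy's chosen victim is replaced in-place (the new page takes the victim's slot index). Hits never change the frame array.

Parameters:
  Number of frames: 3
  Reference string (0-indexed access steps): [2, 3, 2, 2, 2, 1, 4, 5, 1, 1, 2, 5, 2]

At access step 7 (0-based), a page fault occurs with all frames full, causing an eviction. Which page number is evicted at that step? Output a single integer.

Answer: 2

Derivation:
Step 0: ref 2 -> FAULT, frames=[2,-,-]
Step 1: ref 3 -> FAULT, frames=[2,3,-]
Step 2: ref 2 -> HIT, frames=[2,3,-]
Step 3: ref 2 -> HIT, frames=[2,3,-]
Step 4: ref 2 -> HIT, frames=[2,3,-]
Step 5: ref 1 -> FAULT, frames=[2,3,1]
Step 6: ref 4 -> FAULT, evict 3, frames=[2,4,1]
Step 7: ref 5 -> FAULT, evict 2, frames=[5,4,1]
At step 7: evicted page 2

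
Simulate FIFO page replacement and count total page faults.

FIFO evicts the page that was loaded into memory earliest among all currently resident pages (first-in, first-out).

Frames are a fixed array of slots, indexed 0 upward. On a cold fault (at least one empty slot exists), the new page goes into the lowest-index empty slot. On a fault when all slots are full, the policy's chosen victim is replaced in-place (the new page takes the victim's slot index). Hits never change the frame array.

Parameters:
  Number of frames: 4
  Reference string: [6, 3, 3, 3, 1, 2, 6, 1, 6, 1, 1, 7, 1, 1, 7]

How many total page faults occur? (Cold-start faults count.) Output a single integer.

Answer: 5

Derivation:
Step 0: ref 6 → FAULT, frames=[6,-,-,-]
Step 1: ref 3 → FAULT, frames=[6,3,-,-]
Step 2: ref 3 → HIT, frames=[6,3,-,-]
Step 3: ref 3 → HIT, frames=[6,3,-,-]
Step 4: ref 1 → FAULT, frames=[6,3,1,-]
Step 5: ref 2 → FAULT, frames=[6,3,1,2]
Step 6: ref 6 → HIT, frames=[6,3,1,2]
Step 7: ref 1 → HIT, frames=[6,3,1,2]
Step 8: ref 6 → HIT, frames=[6,3,1,2]
Step 9: ref 1 → HIT, frames=[6,3,1,2]
Step 10: ref 1 → HIT, frames=[6,3,1,2]
Step 11: ref 7 → FAULT (evict 6), frames=[7,3,1,2]
Step 12: ref 1 → HIT, frames=[7,3,1,2]
Step 13: ref 1 → HIT, frames=[7,3,1,2]
Step 14: ref 7 → HIT, frames=[7,3,1,2]
Total faults: 5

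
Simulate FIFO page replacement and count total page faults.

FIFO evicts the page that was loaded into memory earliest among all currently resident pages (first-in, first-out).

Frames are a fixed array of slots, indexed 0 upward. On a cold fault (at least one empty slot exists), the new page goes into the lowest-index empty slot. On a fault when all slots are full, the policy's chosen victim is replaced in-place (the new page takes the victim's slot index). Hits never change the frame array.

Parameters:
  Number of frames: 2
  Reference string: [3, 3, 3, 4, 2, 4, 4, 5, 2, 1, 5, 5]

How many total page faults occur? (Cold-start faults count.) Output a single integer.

Answer: 5

Derivation:
Step 0: ref 3 → FAULT, frames=[3,-]
Step 1: ref 3 → HIT, frames=[3,-]
Step 2: ref 3 → HIT, frames=[3,-]
Step 3: ref 4 → FAULT, frames=[3,4]
Step 4: ref 2 → FAULT (evict 3), frames=[2,4]
Step 5: ref 4 → HIT, frames=[2,4]
Step 6: ref 4 → HIT, frames=[2,4]
Step 7: ref 5 → FAULT (evict 4), frames=[2,5]
Step 8: ref 2 → HIT, frames=[2,5]
Step 9: ref 1 → FAULT (evict 2), frames=[1,5]
Step 10: ref 5 → HIT, frames=[1,5]
Step 11: ref 5 → HIT, frames=[1,5]
Total faults: 5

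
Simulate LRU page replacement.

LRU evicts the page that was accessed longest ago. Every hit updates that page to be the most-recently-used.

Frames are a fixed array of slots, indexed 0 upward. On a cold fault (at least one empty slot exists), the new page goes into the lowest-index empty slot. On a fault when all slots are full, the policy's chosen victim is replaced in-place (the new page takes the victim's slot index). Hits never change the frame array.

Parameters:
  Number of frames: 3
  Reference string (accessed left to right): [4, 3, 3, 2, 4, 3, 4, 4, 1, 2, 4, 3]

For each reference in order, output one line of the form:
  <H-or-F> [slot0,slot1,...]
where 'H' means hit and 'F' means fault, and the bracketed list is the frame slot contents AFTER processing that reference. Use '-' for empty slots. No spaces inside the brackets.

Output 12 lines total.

F [4,-,-]
F [4,3,-]
H [4,3,-]
F [4,3,2]
H [4,3,2]
H [4,3,2]
H [4,3,2]
H [4,3,2]
F [4,3,1]
F [4,2,1]
H [4,2,1]
F [4,2,3]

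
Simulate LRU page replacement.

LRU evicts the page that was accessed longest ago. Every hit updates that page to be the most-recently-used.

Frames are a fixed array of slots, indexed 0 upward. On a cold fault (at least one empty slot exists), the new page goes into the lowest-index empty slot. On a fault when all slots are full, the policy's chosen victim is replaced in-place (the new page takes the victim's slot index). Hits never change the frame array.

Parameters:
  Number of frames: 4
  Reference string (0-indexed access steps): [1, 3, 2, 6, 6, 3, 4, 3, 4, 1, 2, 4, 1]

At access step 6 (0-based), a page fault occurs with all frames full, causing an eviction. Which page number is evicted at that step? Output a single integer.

Step 0: ref 1 -> FAULT, frames=[1,-,-,-]
Step 1: ref 3 -> FAULT, frames=[1,3,-,-]
Step 2: ref 2 -> FAULT, frames=[1,3,2,-]
Step 3: ref 6 -> FAULT, frames=[1,3,2,6]
Step 4: ref 6 -> HIT, frames=[1,3,2,6]
Step 5: ref 3 -> HIT, frames=[1,3,2,6]
Step 6: ref 4 -> FAULT, evict 1, frames=[4,3,2,6]
At step 6: evicted page 1

Answer: 1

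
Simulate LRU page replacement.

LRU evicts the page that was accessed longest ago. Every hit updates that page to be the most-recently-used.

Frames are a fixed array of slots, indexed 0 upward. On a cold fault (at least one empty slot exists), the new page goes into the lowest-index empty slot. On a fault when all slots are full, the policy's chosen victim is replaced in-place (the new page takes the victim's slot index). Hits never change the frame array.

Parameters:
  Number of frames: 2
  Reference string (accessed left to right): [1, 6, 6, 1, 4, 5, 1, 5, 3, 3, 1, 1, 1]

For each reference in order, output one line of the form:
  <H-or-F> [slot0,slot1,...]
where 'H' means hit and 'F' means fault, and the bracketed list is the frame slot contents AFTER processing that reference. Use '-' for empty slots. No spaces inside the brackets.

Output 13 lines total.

F [1,-]
F [1,6]
H [1,6]
H [1,6]
F [1,4]
F [5,4]
F [5,1]
H [5,1]
F [5,3]
H [5,3]
F [1,3]
H [1,3]
H [1,3]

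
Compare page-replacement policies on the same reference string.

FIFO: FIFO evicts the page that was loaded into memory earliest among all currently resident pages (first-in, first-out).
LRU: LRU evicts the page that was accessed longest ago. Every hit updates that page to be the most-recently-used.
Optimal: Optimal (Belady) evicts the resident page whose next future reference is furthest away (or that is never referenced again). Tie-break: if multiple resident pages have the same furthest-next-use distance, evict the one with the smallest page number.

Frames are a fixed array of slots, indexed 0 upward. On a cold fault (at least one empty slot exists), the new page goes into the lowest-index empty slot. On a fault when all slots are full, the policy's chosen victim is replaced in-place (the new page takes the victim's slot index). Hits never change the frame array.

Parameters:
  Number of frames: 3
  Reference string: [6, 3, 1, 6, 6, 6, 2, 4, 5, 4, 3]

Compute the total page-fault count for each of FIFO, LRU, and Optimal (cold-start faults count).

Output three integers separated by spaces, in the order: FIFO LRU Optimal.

Answer: 7 7 6

Derivation:
--- FIFO ---
  step 0: ref 6 -> FAULT, frames=[6,-,-] (faults so far: 1)
  step 1: ref 3 -> FAULT, frames=[6,3,-] (faults so far: 2)
  step 2: ref 1 -> FAULT, frames=[6,3,1] (faults so far: 3)
  step 3: ref 6 -> HIT, frames=[6,3,1] (faults so far: 3)
  step 4: ref 6 -> HIT, frames=[6,3,1] (faults so far: 3)
  step 5: ref 6 -> HIT, frames=[6,3,1] (faults so far: 3)
  step 6: ref 2 -> FAULT, evict 6, frames=[2,3,1] (faults so far: 4)
  step 7: ref 4 -> FAULT, evict 3, frames=[2,4,1] (faults so far: 5)
  step 8: ref 5 -> FAULT, evict 1, frames=[2,4,5] (faults so far: 6)
  step 9: ref 4 -> HIT, frames=[2,4,5] (faults so far: 6)
  step 10: ref 3 -> FAULT, evict 2, frames=[3,4,5] (faults so far: 7)
  FIFO total faults: 7
--- LRU ---
  step 0: ref 6 -> FAULT, frames=[6,-,-] (faults so far: 1)
  step 1: ref 3 -> FAULT, frames=[6,3,-] (faults so far: 2)
  step 2: ref 1 -> FAULT, frames=[6,3,1] (faults so far: 3)
  step 3: ref 6 -> HIT, frames=[6,3,1] (faults so far: 3)
  step 4: ref 6 -> HIT, frames=[6,3,1] (faults so far: 3)
  step 5: ref 6 -> HIT, frames=[6,3,1] (faults so far: 3)
  step 6: ref 2 -> FAULT, evict 3, frames=[6,2,1] (faults so far: 4)
  step 7: ref 4 -> FAULT, evict 1, frames=[6,2,4] (faults so far: 5)
  step 8: ref 5 -> FAULT, evict 6, frames=[5,2,4] (faults so far: 6)
  step 9: ref 4 -> HIT, frames=[5,2,4] (faults so far: 6)
  step 10: ref 3 -> FAULT, evict 2, frames=[5,3,4] (faults so far: 7)
  LRU total faults: 7
--- Optimal ---
  step 0: ref 6 -> FAULT, frames=[6,-,-] (faults so far: 1)
  step 1: ref 3 -> FAULT, frames=[6,3,-] (faults so far: 2)
  step 2: ref 1 -> FAULT, frames=[6,3,1] (faults so far: 3)
  step 3: ref 6 -> HIT, frames=[6,3,1] (faults so far: 3)
  step 4: ref 6 -> HIT, frames=[6,3,1] (faults so far: 3)
  step 5: ref 6 -> HIT, frames=[6,3,1] (faults so far: 3)
  step 6: ref 2 -> FAULT, evict 1, frames=[6,3,2] (faults so far: 4)
  step 7: ref 4 -> FAULT, evict 2, frames=[6,3,4] (faults so far: 5)
  step 8: ref 5 -> FAULT, evict 6, frames=[5,3,4] (faults so far: 6)
  step 9: ref 4 -> HIT, frames=[5,3,4] (faults so far: 6)
  step 10: ref 3 -> HIT, frames=[5,3,4] (faults so far: 6)
  Optimal total faults: 6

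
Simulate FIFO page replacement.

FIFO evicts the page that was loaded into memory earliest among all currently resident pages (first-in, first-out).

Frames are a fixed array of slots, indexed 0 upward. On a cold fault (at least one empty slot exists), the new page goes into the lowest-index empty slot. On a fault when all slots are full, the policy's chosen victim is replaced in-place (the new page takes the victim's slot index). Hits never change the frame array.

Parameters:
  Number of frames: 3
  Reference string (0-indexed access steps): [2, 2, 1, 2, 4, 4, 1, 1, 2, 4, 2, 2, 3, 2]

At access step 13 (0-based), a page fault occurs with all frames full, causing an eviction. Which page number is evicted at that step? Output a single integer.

Step 0: ref 2 -> FAULT, frames=[2,-,-]
Step 1: ref 2 -> HIT, frames=[2,-,-]
Step 2: ref 1 -> FAULT, frames=[2,1,-]
Step 3: ref 2 -> HIT, frames=[2,1,-]
Step 4: ref 4 -> FAULT, frames=[2,1,4]
Step 5: ref 4 -> HIT, frames=[2,1,4]
Step 6: ref 1 -> HIT, frames=[2,1,4]
Step 7: ref 1 -> HIT, frames=[2,1,4]
Step 8: ref 2 -> HIT, frames=[2,1,4]
Step 9: ref 4 -> HIT, frames=[2,1,4]
Step 10: ref 2 -> HIT, frames=[2,1,4]
Step 11: ref 2 -> HIT, frames=[2,1,4]
Step 12: ref 3 -> FAULT, evict 2, frames=[3,1,4]
Step 13: ref 2 -> FAULT, evict 1, frames=[3,2,4]
At step 13: evicted page 1

Answer: 1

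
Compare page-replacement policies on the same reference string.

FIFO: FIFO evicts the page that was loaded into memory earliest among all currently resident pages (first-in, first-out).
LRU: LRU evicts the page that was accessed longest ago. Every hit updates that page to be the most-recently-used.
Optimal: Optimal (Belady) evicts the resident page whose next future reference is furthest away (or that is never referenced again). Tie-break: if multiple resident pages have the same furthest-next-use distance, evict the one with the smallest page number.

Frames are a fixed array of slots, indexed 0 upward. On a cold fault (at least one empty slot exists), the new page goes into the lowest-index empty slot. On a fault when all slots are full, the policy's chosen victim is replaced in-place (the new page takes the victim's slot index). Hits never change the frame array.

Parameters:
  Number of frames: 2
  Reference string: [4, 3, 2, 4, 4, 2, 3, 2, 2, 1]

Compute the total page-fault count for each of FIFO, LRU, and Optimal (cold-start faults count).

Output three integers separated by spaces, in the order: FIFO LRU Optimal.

Answer: 7 6 5

Derivation:
--- FIFO ---
  step 0: ref 4 -> FAULT, frames=[4,-] (faults so far: 1)
  step 1: ref 3 -> FAULT, frames=[4,3] (faults so far: 2)
  step 2: ref 2 -> FAULT, evict 4, frames=[2,3] (faults so far: 3)
  step 3: ref 4 -> FAULT, evict 3, frames=[2,4] (faults so far: 4)
  step 4: ref 4 -> HIT, frames=[2,4] (faults so far: 4)
  step 5: ref 2 -> HIT, frames=[2,4] (faults so far: 4)
  step 6: ref 3 -> FAULT, evict 2, frames=[3,4] (faults so far: 5)
  step 7: ref 2 -> FAULT, evict 4, frames=[3,2] (faults so far: 6)
  step 8: ref 2 -> HIT, frames=[3,2] (faults so far: 6)
  step 9: ref 1 -> FAULT, evict 3, frames=[1,2] (faults so far: 7)
  FIFO total faults: 7
--- LRU ---
  step 0: ref 4 -> FAULT, frames=[4,-] (faults so far: 1)
  step 1: ref 3 -> FAULT, frames=[4,3] (faults so far: 2)
  step 2: ref 2 -> FAULT, evict 4, frames=[2,3] (faults so far: 3)
  step 3: ref 4 -> FAULT, evict 3, frames=[2,4] (faults so far: 4)
  step 4: ref 4 -> HIT, frames=[2,4] (faults so far: 4)
  step 5: ref 2 -> HIT, frames=[2,4] (faults so far: 4)
  step 6: ref 3 -> FAULT, evict 4, frames=[2,3] (faults so far: 5)
  step 7: ref 2 -> HIT, frames=[2,3] (faults so far: 5)
  step 8: ref 2 -> HIT, frames=[2,3] (faults so far: 5)
  step 9: ref 1 -> FAULT, evict 3, frames=[2,1] (faults so far: 6)
  LRU total faults: 6
--- Optimal ---
  step 0: ref 4 -> FAULT, frames=[4,-] (faults so far: 1)
  step 1: ref 3 -> FAULT, frames=[4,3] (faults so far: 2)
  step 2: ref 2 -> FAULT, evict 3, frames=[4,2] (faults so far: 3)
  step 3: ref 4 -> HIT, frames=[4,2] (faults so far: 3)
  step 4: ref 4 -> HIT, frames=[4,2] (faults so far: 3)
  step 5: ref 2 -> HIT, frames=[4,2] (faults so far: 3)
  step 6: ref 3 -> FAULT, evict 4, frames=[3,2] (faults so far: 4)
  step 7: ref 2 -> HIT, frames=[3,2] (faults so far: 4)
  step 8: ref 2 -> HIT, frames=[3,2] (faults so far: 4)
  step 9: ref 1 -> FAULT, evict 2, frames=[3,1] (faults so far: 5)
  Optimal total faults: 5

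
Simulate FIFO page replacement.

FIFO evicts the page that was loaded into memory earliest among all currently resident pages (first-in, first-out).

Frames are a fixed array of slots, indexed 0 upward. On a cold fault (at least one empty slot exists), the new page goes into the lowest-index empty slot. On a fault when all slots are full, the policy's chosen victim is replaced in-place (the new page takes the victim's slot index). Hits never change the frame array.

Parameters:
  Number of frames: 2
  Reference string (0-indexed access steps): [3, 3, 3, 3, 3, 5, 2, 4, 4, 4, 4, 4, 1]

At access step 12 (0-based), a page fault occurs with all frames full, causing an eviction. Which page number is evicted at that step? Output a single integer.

Step 0: ref 3 -> FAULT, frames=[3,-]
Step 1: ref 3 -> HIT, frames=[3,-]
Step 2: ref 3 -> HIT, frames=[3,-]
Step 3: ref 3 -> HIT, frames=[3,-]
Step 4: ref 3 -> HIT, frames=[3,-]
Step 5: ref 5 -> FAULT, frames=[3,5]
Step 6: ref 2 -> FAULT, evict 3, frames=[2,5]
Step 7: ref 4 -> FAULT, evict 5, frames=[2,4]
Step 8: ref 4 -> HIT, frames=[2,4]
Step 9: ref 4 -> HIT, frames=[2,4]
Step 10: ref 4 -> HIT, frames=[2,4]
Step 11: ref 4 -> HIT, frames=[2,4]
Step 12: ref 1 -> FAULT, evict 2, frames=[1,4]
At step 12: evicted page 2

Answer: 2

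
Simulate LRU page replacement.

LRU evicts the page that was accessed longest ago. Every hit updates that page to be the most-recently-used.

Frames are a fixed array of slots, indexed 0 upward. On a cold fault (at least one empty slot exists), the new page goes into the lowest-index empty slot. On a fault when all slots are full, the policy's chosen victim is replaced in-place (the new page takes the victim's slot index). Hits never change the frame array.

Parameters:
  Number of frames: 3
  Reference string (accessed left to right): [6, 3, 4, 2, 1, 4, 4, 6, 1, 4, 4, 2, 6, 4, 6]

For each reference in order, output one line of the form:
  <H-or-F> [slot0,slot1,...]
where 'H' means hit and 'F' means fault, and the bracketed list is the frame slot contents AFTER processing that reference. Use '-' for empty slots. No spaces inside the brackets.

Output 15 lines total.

F [6,-,-]
F [6,3,-]
F [6,3,4]
F [2,3,4]
F [2,1,4]
H [2,1,4]
H [2,1,4]
F [6,1,4]
H [6,1,4]
H [6,1,4]
H [6,1,4]
F [2,1,4]
F [2,6,4]
H [2,6,4]
H [2,6,4]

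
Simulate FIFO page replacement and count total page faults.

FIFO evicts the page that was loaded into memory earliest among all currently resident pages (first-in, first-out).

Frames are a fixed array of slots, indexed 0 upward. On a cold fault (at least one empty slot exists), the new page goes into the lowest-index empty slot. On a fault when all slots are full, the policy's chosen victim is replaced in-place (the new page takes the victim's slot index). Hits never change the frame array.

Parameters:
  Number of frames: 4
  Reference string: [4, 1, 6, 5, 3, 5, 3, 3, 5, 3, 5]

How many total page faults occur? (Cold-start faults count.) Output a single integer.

Step 0: ref 4 → FAULT, frames=[4,-,-,-]
Step 1: ref 1 → FAULT, frames=[4,1,-,-]
Step 2: ref 6 → FAULT, frames=[4,1,6,-]
Step 3: ref 5 → FAULT, frames=[4,1,6,5]
Step 4: ref 3 → FAULT (evict 4), frames=[3,1,6,5]
Step 5: ref 5 → HIT, frames=[3,1,6,5]
Step 6: ref 3 → HIT, frames=[3,1,6,5]
Step 7: ref 3 → HIT, frames=[3,1,6,5]
Step 8: ref 5 → HIT, frames=[3,1,6,5]
Step 9: ref 3 → HIT, frames=[3,1,6,5]
Step 10: ref 5 → HIT, frames=[3,1,6,5]
Total faults: 5

Answer: 5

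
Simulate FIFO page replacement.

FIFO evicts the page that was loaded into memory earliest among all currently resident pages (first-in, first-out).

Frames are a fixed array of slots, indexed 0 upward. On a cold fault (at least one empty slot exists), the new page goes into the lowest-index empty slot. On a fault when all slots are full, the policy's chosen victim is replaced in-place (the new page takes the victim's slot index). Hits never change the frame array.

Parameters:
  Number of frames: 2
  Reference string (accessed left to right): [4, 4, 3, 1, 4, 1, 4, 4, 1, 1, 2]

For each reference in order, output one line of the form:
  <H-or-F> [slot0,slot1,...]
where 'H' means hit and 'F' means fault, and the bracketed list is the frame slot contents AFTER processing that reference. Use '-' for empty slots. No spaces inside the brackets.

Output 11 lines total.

F [4,-]
H [4,-]
F [4,3]
F [1,3]
F [1,4]
H [1,4]
H [1,4]
H [1,4]
H [1,4]
H [1,4]
F [2,4]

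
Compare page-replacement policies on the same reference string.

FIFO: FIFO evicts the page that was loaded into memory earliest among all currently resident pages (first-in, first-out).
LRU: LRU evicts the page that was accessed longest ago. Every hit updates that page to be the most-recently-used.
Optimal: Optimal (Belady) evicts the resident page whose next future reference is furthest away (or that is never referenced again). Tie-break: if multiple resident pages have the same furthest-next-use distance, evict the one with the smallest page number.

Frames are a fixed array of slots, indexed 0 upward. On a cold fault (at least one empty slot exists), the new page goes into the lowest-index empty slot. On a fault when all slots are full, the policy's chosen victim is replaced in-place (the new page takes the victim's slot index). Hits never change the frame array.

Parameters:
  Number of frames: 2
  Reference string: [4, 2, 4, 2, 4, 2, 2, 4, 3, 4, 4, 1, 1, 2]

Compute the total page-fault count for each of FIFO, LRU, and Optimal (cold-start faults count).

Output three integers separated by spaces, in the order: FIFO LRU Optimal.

Answer: 6 5 5

Derivation:
--- FIFO ---
  step 0: ref 4 -> FAULT, frames=[4,-] (faults so far: 1)
  step 1: ref 2 -> FAULT, frames=[4,2] (faults so far: 2)
  step 2: ref 4 -> HIT, frames=[4,2] (faults so far: 2)
  step 3: ref 2 -> HIT, frames=[4,2] (faults so far: 2)
  step 4: ref 4 -> HIT, frames=[4,2] (faults so far: 2)
  step 5: ref 2 -> HIT, frames=[4,2] (faults so far: 2)
  step 6: ref 2 -> HIT, frames=[4,2] (faults so far: 2)
  step 7: ref 4 -> HIT, frames=[4,2] (faults so far: 2)
  step 8: ref 3 -> FAULT, evict 4, frames=[3,2] (faults so far: 3)
  step 9: ref 4 -> FAULT, evict 2, frames=[3,4] (faults so far: 4)
  step 10: ref 4 -> HIT, frames=[3,4] (faults so far: 4)
  step 11: ref 1 -> FAULT, evict 3, frames=[1,4] (faults so far: 5)
  step 12: ref 1 -> HIT, frames=[1,4] (faults so far: 5)
  step 13: ref 2 -> FAULT, evict 4, frames=[1,2] (faults so far: 6)
  FIFO total faults: 6
--- LRU ---
  step 0: ref 4 -> FAULT, frames=[4,-] (faults so far: 1)
  step 1: ref 2 -> FAULT, frames=[4,2] (faults so far: 2)
  step 2: ref 4 -> HIT, frames=[4,2] (faults so far: 2)
  step 3: ref 2 -> HIT, frames=[4,2] (faults so far: 2)
  step 4: ref 4 -> HIT, frames=[4,2] (faults so far: 2)
  step 5: ref 2 -> HIT, frames=[4,2] (faults so far: 2)
  step 6: ref 2 -> HIT, frames=[4,2] (faults so far: 2)
  step 7: ref 4 -> HIT, frames=[4,2] (faults so far: 2)
  step 8: ref 3 -> FAULT, evict 2, frames=[4,3] (faults so far: 3)
  step 9: ref 4 -> HIT, frames=[4,3] (faults so far: 3)
  step 10: ref 4 -> HIT, frames=[4,3] (faults so far: 3)
  step 11: ref 1 -> FAULT, evict 3, frames=[4,1] (faults so far: 4)
  step 12: ref 1 -> HIT, frames=[4,1] (faults so far: 4)
  step 13: ref 2 -> FAULT, evict 4, frames=[2,1] (faults so far: 5)
  LRU total faults: 5
--- Optimal ---
  step 0: ref 4 -> FAULT, frames=[4,-] (faults so far: 1)
  step 1: ref 2 -> FAULT, frames=[4,2] (faults so far: 2)
  step 2: ref 4 -> HIT, frames=[4,2] (faults so far: 2)
  step 3: ref 2 -> HIT, frames=[4,2] (faults so far: 2)
  step 4: ref 4 -> HIT, frames=[4,2] (faults so far: 2)
  step 5: ref 2 -> HIT, frames=[4,2] (faults so far: 2)
  step 6: ref 2 -> HIT, frames=[4,2] (faults so far: 2)
  step 7: ref 4 -> HIT, frames=[4,2] (faults so far: 2)
  step 8: ref 3 -> FAULT, evict 2, frames=[4,3] (faults so far: 3)
  step 9: ref 4 -> HIT, frames=[4,3] (faults so far: 3)
  step 10: ref 4 -> HIT, frames=[4,3] (faults so far: 3)
  step 11: ref 1 -> FAULT, evict 3, frames=[4,1] (faults so far: 4)
  step 12: ref 1 -> HIT, frames=[4,1] (faults so far: 4)
  step 13: ref 2 -> FAULT, evict 1, frames=[4,2] (faults so far: 5)
  Optimal total faults: 5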